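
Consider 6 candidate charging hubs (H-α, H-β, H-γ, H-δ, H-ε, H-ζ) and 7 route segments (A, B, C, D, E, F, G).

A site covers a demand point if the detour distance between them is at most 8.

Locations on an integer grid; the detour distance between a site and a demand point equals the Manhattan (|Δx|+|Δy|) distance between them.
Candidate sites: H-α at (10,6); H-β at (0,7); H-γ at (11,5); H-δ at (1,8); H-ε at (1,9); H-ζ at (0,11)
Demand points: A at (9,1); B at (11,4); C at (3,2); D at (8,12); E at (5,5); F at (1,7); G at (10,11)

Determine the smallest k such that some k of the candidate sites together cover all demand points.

Coverage sets (demand points within 8 of each site):
  H-α: {A, B, D, E, G}
  H-β: {C, E, F}
  H-γ: {A, B, E, G}
  H-δ: {C, E, F}
  H-ε: {E, F}
  H-ζ: {F}
No single site covers all 7 demand points.
But {H-α, H-β} covers everything, so the minimum is 2.

2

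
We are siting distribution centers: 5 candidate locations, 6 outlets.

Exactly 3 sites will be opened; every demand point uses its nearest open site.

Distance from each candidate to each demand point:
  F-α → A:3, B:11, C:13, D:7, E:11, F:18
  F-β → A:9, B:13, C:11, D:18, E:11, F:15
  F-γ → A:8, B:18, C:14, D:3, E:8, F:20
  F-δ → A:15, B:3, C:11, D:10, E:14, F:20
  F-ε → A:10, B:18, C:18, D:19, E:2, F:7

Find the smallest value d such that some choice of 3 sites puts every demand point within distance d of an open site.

11

Open {F-α, F-β, F-ε}.
  Farthest demand point is B at distance 11 (to F-α); all others are ≤ 11.
With {F-α, F-δ, F-ε} the worst case is 11.
With {F-β, F-δ, F-ε} the worst case is 11.
No size-3 selection achieves below 11.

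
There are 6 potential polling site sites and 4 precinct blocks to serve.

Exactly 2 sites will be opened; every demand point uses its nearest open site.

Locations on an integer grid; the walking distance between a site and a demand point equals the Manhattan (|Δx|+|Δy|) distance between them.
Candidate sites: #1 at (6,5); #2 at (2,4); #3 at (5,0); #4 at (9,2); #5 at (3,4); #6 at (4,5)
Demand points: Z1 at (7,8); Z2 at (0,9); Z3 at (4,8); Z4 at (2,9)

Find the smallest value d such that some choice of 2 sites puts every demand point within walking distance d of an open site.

7

Open {#1, #2}.
  Farthest demand point is Z2 at walking distance 7 (to #2); all others are ≤ 7.
With {#2, #6} the worst case is 7.
With {#1, #5} the worst case is 8.
No size-2 selection achieves below 7.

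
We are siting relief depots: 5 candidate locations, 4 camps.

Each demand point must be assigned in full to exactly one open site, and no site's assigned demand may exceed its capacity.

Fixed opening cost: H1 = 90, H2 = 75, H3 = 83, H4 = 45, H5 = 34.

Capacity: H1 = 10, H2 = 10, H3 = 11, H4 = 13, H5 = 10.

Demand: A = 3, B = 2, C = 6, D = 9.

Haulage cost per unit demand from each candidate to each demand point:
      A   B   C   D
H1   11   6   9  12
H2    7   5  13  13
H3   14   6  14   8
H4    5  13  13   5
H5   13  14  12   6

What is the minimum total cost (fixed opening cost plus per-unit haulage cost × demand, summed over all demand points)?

239

Open {H4, H5}; cheapest assignment that respects the capacities:
  H4 (cap 13, load 12): A, D — cost 3×5 + 9×5 = 60
  H5 (cap 10, load 8): B, C — cost 2×14 + 6×12 = 100
  Shipping 160, fixed 79 → total 239.
  Any other capacity-feasible assignment to {H4, H5} ships for at least 160.
Compare {H1, H4}: its best feasible assignment gives total 261.
Compare {H2, H4}: its best feasible assignment gives total 268.
Every other set of open sites that can feasibly serve all demand totals ≥ 261 even under its best assignment. Minimum: 239.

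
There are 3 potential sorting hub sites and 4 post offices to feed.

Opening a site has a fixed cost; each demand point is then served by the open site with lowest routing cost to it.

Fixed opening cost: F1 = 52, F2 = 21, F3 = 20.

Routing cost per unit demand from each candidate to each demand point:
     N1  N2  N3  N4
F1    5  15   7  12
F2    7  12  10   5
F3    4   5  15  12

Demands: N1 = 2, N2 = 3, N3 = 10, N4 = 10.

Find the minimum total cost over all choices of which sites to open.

214

Open {F2, F3}: assign each demand point to its cheapest open site.
  N1→F3 2×4=8, N2→F3 3×5=15, N3→F2 10×10=100, N4→F2 10×5=50
  routing cost 173, fixed 41 → total 214.
Compare {F2}: routing cost 200 + fixed 21 = 221.
Compare {F1, F2, F3}: routing cost 143 + fixed 93 = 236.
Compare {F1, F2}: routing cost 166 + fixed 73 = 239.
All other subsets cost ≥ 221. Minimum total cost: 214.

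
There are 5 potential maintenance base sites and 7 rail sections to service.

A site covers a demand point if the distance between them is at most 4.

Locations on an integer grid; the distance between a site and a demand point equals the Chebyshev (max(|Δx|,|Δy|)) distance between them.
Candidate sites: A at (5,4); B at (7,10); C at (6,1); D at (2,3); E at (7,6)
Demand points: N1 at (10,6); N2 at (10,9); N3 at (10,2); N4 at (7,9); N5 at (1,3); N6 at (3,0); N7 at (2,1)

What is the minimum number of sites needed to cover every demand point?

2

Coverage sets (demand points within 4 of each site):
  A: {N5, N6, N7}
  B: {N1, N2, N4}
  C: {N3, N6, N7}
  D: {N5, N6, N7}
  E: {N1, N2, N3, N4}
No single site covers all 7 demand points.
But {A, E} covers everything, so the minimum is 2.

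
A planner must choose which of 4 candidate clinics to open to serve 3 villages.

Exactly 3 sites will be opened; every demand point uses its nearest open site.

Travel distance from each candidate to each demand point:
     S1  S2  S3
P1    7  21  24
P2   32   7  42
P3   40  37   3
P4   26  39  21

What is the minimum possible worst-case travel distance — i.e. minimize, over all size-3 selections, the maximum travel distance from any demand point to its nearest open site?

7

Open {P1, P2, P3}.
  Farthest demand point is S1 at travel distance 7 (to P1); all others are ≤ 7.
With {P1, P2, P4} the worst case is 21.
With {P1, P3, P4} the worst case is 21.
No size-3 selection achieves below 7.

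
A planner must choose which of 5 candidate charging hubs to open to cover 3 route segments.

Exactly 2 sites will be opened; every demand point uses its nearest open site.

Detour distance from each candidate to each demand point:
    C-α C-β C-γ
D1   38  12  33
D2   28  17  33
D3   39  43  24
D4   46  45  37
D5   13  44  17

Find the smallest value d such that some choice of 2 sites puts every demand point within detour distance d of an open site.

Open {D1, D5}.
  Farthest demand point is C-γ at detour distance 17 (to D5); all others are ≤ 17.
With {D2, D5} the worst case is 17.
With {D2, D3} the worst case is 28.
No size-2 selection achieves below 17.

17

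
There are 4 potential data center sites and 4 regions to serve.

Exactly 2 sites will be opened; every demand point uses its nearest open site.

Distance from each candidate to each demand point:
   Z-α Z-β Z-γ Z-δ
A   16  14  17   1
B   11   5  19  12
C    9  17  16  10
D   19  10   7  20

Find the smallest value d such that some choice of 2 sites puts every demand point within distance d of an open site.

10

Open {C, D}.
  Farthest demand point is Z-β at distance 10 (to D); all others are ≤ 10.
With {B, D} the worst case is 12.
With {A, C} the worst case is 16.
No size-2 selection achieves below 10.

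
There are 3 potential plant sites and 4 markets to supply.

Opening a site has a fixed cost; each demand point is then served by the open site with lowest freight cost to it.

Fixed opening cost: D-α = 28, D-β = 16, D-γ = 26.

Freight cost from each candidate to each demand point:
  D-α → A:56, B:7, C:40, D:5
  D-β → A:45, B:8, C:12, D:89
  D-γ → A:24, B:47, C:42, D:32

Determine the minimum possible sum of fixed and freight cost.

Open {D-α, D-β}: assign each demand point to its cheapest open site.
  A→D-β 45, B→D-α 7, C→D-β 12, D→D-α 5
  freight cost 69, fixed 44 → total 113.
Compare {D-β, D-γ}: freight cost 76 + fixed 42 = 118.
Compare {D-α, D-β, D-γ}: freight cost 48 + fixed 70 = 118.
Compare {D-α, D-γ}: freight cost 76 + fixed 54 = 130.
All other subsets cost ≥ 118. Minimum total cost: 113.

113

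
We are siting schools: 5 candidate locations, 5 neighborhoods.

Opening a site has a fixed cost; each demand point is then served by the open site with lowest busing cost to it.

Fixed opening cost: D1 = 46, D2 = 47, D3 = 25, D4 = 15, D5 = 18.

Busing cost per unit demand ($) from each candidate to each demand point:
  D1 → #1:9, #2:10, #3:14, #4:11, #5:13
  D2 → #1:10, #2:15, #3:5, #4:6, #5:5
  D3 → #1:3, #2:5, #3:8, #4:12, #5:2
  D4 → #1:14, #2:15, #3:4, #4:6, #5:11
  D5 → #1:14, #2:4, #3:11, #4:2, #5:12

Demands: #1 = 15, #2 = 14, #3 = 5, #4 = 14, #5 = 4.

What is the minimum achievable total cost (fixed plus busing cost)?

Open {D3, D4, D5}: assign each demand point to its cheapest open site.
  #1→D3 15×3=45, #2→D5 14×4=56, #3→D4 5×4=20, #4→D5 14×2=28, #5→D3 4×2=8
  busing cost 157, fixed 58 → total 215.
Compare {D3, D5}: busing cost 177 + fixed 43 = 220.
Compare {D2, D3, D5}: busing cost 162 + fixed 90 = 252.
Compare {D1, D3, D4, D5}: busing cost 157 + fixed 104 = 261.
All other subsets cost ≥ 220. Minimum total cost: 215.

215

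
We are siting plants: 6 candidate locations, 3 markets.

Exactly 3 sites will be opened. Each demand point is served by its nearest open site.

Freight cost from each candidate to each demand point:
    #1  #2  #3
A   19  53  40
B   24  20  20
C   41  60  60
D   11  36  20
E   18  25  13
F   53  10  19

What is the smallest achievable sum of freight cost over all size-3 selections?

34

Open {D, E, F}.
  #1→D 11, #2→F 10, #3→E 13  ⇒ total 34.
Compare {A, D, F}: total 40.
Compare {B, D, F}: total 40.
No size-3 selection does better; minimum is 34.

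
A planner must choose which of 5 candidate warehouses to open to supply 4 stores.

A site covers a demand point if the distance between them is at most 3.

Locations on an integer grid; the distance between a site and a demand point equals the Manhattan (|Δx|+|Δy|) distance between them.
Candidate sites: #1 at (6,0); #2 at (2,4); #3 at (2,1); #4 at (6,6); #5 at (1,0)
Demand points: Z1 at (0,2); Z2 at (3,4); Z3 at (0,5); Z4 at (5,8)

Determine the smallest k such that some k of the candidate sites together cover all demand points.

3

Coverage sets (demand points within 3 of each site):
  #1: {}
  #2: {Z2, Z3}
  #3: {Z1}
  #4: {Z4}
  #5: {Z1}
No 2 sites suffice: every size-2 union leaves at least one demand point uncovered.
But {#2, #3, #4} covers everything, so the minimum is 3.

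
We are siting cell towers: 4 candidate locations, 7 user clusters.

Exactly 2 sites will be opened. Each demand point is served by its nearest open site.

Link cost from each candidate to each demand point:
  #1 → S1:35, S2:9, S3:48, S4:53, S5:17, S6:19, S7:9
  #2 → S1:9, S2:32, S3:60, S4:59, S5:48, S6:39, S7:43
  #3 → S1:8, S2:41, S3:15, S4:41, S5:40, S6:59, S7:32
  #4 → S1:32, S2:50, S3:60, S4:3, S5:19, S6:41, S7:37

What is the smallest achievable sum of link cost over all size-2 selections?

118

Open {#1, #3}.
  S1→#3 8, S2→#1 9, S3→#3 15, S4→#3 41, S5→#1 17, S6→#1 19, S7→#1 9  ⇒ total 118.
Compare {#1, #4}: total 137.
Compare {#3, #4}: total 159.
No size-2 selection does better; minimum is 118.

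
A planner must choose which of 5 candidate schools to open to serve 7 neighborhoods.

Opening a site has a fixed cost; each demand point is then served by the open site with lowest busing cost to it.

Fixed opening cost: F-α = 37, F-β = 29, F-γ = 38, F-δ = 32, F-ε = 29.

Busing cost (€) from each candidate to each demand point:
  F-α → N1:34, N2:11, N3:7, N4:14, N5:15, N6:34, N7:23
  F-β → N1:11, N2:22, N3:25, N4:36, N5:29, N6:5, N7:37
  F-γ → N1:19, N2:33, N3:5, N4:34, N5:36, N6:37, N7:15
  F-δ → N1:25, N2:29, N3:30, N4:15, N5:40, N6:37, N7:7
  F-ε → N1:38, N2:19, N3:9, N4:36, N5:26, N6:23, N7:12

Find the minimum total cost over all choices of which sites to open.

Open {F-α, F-β}: assign each demand point to its cheapest open site.
  N1→F-β 11, N2→F-α 11, N3→F-α 7, N4→F-α 14, N5→F-α 15, N6→F-β 5, N7→F-α 23
  busing cost 86, fixed 66 → total 152.
Compare {F-α, F-β, F-δ}: busing cost 70 + fixed 98 = 168.
Compare {F-α, F-β, F-ε}: busing cost 75 + fixed 95 = 170.
Compare {F-α}: busing cost 138 + fixed 37 = 175.
All other subsets cost ≥ 168. Minimum total cost: 152.

152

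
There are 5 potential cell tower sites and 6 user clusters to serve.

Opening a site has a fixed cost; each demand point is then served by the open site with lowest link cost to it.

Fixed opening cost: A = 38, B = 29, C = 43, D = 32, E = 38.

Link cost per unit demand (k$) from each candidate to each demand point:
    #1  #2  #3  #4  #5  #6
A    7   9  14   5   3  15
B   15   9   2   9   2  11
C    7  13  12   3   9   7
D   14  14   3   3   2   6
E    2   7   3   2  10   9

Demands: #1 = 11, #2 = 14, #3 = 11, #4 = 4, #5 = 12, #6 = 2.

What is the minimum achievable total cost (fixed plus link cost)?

259

Open {B, E}: assign each demand point to its cheapest open site.
  #1→E 11×2=22, #2→E 14×7=98, #3→B 11×2=22, #4→E 4×2=8, #5→B 12×2=24, #6→E 2×9=18
  link cost 192, fixed 67 → total 259.
Compare {D, E}: link cost 197 + fixed 70 = 267.
Compare {B, D, E}: link cost 186 + fixed 99 = 285.
Compare {A, E}: link cost 215 + fixed 76 = 291.
All other subsets cost ≥ 267. Minimum total cost: 259.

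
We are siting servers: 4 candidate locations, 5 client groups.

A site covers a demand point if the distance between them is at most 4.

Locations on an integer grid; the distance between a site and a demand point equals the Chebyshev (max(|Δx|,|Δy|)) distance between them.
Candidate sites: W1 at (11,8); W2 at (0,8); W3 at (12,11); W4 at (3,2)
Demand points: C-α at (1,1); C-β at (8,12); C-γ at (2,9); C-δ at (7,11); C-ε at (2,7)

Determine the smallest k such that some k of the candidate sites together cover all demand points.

Coverage sets (demand points within 4 of each site):
  W1: {C-β, C-δ}
  W2: {C-γ, C-ε}
  W3: {C-β}
  W4: {C-α}
No 2 sites suffice: every size-2 union leaves at least one demand point uncovered.
But {W1, W2, W4} covers everything, so the minimum is 3.

3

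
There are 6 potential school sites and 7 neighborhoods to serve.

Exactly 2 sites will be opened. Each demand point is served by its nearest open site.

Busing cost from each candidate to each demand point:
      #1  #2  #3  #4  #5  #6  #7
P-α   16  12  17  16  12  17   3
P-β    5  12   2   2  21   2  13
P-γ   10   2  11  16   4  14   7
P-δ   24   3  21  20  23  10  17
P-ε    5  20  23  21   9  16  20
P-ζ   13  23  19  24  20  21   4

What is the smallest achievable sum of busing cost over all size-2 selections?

24

Open {P-β, P-γ}.
  #1→P-β 5, #2→P-γ 2, #3→P-β 2, #4→P-β 2, #5→P-γ 4, #6→P-β 2, #7→P-γ 7  ⇒ total 24.
Compare {P-α, P-β}: total 38.
Compare {P-β, P-ε}: total 45.
No size-2 selection does better; minimum is 24.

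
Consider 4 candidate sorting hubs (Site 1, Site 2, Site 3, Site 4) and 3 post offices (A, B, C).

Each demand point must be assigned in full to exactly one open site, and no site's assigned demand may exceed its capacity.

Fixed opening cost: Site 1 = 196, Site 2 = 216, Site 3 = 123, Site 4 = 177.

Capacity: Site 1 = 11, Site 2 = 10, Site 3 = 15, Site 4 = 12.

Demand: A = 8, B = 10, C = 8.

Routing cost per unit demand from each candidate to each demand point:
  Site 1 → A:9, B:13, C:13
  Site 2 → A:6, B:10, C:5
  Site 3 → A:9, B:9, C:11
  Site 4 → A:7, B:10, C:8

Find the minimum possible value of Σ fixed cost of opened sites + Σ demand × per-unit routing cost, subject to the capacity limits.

702

Open {Site 2, Site 3, Site 4}; cheapest assignment that respects the capacities:
  Site 2 (cap 10, load 8): C — cost 8×5 = 40
  Site 3 (cap 15, load 10): B — cost 10×9 = 90
  Site 4 (cap 12, load 8): A — cost 8×7 = 56
  Shipping 186, fixed 516 → total 702.
  Any other capacity-feasible assignment to {Site 2, Site 3, Site 4} ships for at least 186.
Compare {Site 1, Site 3, Site 4}: its best feasible assignment gives total 722.
Compare {Site 1, Site 2, Site 3}: its best feasible assignment gives total 737.
Every other set of open sites that can feasibly serve all demand totals ≥ 722 even under its best assignment. Minimum: 702.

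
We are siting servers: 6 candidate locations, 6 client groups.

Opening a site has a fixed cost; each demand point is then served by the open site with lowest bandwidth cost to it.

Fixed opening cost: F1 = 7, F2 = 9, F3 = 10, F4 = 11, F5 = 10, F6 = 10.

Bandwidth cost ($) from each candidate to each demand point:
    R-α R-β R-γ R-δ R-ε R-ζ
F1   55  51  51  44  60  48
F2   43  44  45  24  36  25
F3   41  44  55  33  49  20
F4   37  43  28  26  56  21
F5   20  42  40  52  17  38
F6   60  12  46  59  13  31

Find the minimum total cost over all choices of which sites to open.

151

Open {F4, F5, F6}: assign each demand point to its cheapest open site.
  R-α→F5 20, R-β→F6 12, R-γ→F4 28, R-δ→F4 26, R-ε→F6 13, R-ζ→F4 21
  bandwidth cost 120, fixed 31 → total 151.
Compare {F4, F6}: bandwidth cost 137 + fixed 21 = 158.
Compare {F1, F4, F5, F6}: bandwidth cost 120 + fixed 38 = 158.
Compare {F2, F4, F5, F6}: bandwidth cost 118 + fixed 40 = 158.
All other subsets cost ≥ 158. Minimum total cost: 151.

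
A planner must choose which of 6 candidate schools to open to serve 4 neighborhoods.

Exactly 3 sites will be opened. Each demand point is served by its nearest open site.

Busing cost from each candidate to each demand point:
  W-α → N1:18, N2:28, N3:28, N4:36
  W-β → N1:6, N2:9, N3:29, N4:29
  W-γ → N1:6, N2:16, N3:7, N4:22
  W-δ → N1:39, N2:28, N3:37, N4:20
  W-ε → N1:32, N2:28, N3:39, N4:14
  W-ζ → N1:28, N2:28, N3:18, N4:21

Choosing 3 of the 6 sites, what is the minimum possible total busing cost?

Open {W-β, W-γ, W-ε}.
  N1→W-β 6, N2→W-β 9, N3→W-γ 7, N4→W-ε 14  ⇒ total 36.
Compare {W-β, W-γ, W-δ}: total 42.
Compare {W-α, W-γ, W-ε}: total 43.
No size-3 selection does better; minimum is 36.

36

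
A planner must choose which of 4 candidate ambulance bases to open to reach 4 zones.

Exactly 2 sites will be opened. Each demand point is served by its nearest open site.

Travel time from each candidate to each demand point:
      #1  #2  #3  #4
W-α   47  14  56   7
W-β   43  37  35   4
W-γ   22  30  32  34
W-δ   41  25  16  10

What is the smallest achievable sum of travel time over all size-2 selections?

Open {W-γ, W-δ}.
  #1→W-γ 22, #2→W-δ 25, #3→W-δ 16, #4→W-δ 10  ⇒ total 73.
Compare {W-α, W-γ}: total 75.
Compare {W-α, W-δ}: total 78.
No size-2 selection does better; minimum is 73.

73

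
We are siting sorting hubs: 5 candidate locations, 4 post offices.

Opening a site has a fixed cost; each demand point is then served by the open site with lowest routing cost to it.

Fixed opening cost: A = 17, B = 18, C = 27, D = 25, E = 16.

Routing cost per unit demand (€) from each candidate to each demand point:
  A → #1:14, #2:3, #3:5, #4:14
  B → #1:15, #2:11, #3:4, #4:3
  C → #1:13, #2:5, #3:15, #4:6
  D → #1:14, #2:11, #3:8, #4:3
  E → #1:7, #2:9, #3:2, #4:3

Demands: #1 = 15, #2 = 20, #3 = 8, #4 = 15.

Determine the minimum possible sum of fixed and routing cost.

259

Open {A, E}: assign each demand point to its cheapest open site.
  #1→E 15×7=105, #2→A 20×3=60, #3→E 8×2=16, #4→E 15×3=45
  routing cost 226, fixed 33 → total 259.
Compare {A, B, E}: routing cost 226 + fixed 51 = 277.
Compare {A, D, E}: routing cost 226 + fixed 58 = 284.
Compare {A, C, E}: routing cost 226 + fixed 60 = 286.
All other subsets cost ≥ 277. Minimum total cost: 259.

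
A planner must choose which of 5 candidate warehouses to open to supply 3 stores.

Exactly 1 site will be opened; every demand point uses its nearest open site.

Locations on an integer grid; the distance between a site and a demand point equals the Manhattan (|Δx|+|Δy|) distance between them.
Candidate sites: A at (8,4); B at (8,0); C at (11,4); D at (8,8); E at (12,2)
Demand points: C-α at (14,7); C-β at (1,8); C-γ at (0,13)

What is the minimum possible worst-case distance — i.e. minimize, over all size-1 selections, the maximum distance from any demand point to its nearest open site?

13

Open {D}.
  Farthest demand point is C-γ at distance 13 (to D); all others are ≤ 13.
With {A} the worst case is 17.
With {C} the worst case is 20.
No size-1 selection achieves below 13.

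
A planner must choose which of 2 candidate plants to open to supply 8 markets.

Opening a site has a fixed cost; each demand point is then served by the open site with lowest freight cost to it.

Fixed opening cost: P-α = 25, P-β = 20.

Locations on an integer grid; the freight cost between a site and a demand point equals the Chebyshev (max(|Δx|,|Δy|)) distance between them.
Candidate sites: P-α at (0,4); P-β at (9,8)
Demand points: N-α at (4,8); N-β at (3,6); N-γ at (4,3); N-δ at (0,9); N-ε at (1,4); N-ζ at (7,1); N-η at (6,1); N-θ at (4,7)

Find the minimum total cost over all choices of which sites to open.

59

Open {P-α}: assign each demand point to its cheapest open site.
  N-α→P-α 4, N-β→P-α 3, N-γ→P-α 4, N-δ→P-α 5, N-ε→P-α 1, N-ζ→P-α 7, N-η→P-α 6, N-θ→P-α 4
  freight cost 34, fixed 25 → total 59.
Compare {P-β}: freight cost 52 + fixed 20 = 72.
Compare {P-α, P-β}: freight cost 34 + fixed 45 = 79.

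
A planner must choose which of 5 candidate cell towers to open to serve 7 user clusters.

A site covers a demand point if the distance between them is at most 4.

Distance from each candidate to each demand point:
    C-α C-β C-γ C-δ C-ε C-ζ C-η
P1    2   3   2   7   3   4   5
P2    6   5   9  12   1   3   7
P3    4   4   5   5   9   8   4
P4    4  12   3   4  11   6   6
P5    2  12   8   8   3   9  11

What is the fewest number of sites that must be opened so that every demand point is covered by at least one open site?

3

Coverage sets (demand points within 4 of each site):
  P1: {C-α, C-β, C-γ, C-ε, C-ζ}
  P2: {C-ε, C-ζ}
  P3: {C-α, C-β, C-η}
  P4: {C-α, C-γ, C-δ}
  P5: {C-α, C-ε}
No 2 sites suffice: every size-2 union leaves at least one demand point uncovered.
But {P1, P3, P4} covers everything, so the minimum is 3.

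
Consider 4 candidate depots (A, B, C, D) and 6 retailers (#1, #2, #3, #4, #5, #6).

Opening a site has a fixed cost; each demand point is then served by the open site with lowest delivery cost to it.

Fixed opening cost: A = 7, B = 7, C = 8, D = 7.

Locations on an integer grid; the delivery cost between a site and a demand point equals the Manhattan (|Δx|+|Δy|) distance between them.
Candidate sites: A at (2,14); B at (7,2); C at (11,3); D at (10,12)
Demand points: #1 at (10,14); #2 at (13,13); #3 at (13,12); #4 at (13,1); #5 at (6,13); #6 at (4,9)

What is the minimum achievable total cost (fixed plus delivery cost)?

42

Open {C, D}: assign each demand point to its cheapest open site.
  #1→D 2, #2→D 4, #3→D 3, #4→C 4, #5→D 5, #6→D 9
  delivery cost 27, fixed 15 → total 42.
Compare {D}: delivery cost 37 + fixed 7 = 44.
Compare {B, D}: delivery cost 30 + fixed 14 = 44.
Compare {A, C, D}: delivery cost 25 + fixed 22 = 47.
All other subsets cost ≥ 44. Minimum total cost: 42.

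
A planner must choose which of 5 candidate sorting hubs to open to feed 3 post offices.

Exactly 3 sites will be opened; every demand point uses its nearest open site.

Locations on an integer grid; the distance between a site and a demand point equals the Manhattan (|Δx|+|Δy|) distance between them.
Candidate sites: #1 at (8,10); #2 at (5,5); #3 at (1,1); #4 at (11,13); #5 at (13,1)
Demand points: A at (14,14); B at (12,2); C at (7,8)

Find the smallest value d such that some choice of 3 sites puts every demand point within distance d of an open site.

Open {#1, #4, #5}.
  Farthest demand point is A at distance 4 (to #4); all others are ≤ 4.
With {#2, #4, #5} the worst case is 5.
With {#3, #4, #5} the worst case is 9.
No size-3 selection achieves below 4.

4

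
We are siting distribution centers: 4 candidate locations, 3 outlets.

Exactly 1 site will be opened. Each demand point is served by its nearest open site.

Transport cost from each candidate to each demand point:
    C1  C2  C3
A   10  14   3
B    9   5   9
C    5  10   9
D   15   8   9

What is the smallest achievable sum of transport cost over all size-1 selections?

Open {B}.
  C1→B 9, C2→B 5, C3→B 9  ⇒ total 23.
Compare {C}: total 24.
Compare {A}: total 27.
No size-1 selection does better; minimum is 23.

23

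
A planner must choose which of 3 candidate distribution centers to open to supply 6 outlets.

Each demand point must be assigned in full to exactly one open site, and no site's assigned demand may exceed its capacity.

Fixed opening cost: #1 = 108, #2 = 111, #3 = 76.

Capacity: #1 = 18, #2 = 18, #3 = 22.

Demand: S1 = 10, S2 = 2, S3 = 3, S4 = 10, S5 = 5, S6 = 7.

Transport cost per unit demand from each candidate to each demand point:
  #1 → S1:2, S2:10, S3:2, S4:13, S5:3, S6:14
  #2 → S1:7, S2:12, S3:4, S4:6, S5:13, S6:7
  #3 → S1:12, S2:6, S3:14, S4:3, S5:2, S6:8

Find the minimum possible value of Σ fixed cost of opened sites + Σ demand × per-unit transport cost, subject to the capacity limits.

323

Open {#1, #3}; cheapest assignment that respects the capacities:
  #1 (cap 18, load 18): S1, S3, S5 — cost 10×2 + 3×2 + 5×3 = 41
  #3 (cap 22, load 19): S2, S4, S6 — cost 2×6 + 10×3 + 7×8 = 98
  Shipping 139, fixed 184 → total 323.
  Any other capacity-feasible assignment to {#1, #3} ships for at least 139.
Compare {#2, #3}: its best feasible assignment gives total 389.
Compare {#1, #2, #3}: its best feasible assignment gives total 422.
Every other set of open sites that can feasibly serve all demand totals ≥ 389 even under its best assignment. Minimum: 323.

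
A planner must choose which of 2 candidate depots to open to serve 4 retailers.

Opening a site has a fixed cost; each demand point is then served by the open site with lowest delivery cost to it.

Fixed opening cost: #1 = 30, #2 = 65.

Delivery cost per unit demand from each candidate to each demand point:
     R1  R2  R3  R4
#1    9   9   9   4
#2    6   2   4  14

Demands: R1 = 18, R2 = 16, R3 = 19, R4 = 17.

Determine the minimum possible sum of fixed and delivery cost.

379

Open {#1, #2}: assign each demand point to its cheapest open site.
  R1→#2 18×6=108, R2→#2 16×2=32, R3→#2 19×4=76, R4→#1 17×4=68
  delivery cost 284, fixed 95 → total 379.
Compare {#2}: delivery cost 454 + fixed 65 = 519.
Compare {#1}: delivery cost 545 + fixed 30 = 575.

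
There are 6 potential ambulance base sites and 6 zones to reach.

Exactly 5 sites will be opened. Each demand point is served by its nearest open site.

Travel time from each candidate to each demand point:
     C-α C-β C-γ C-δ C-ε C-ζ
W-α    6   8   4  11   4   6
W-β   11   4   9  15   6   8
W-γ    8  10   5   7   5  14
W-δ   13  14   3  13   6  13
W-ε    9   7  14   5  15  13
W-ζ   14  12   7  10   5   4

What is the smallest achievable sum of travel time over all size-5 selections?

26

Open {W-α, W-β, W-δ, W-ε, W-ζ}.
  C-α→W-α 6, C-β→W-β 4, C-γ→W-δ 3, C-δ→W-ε 5, C-ε→W-α 4, C-ζ→W-ζ 4  ⇒ total 26.
Compare {W-α, W-β, W-γ, W-ε, W-ζ}: total 27.
Compare {W-α, W-β, W-γ, W-δ, W-ε}: total 28.
No size-5 selection does better; minimum is 26.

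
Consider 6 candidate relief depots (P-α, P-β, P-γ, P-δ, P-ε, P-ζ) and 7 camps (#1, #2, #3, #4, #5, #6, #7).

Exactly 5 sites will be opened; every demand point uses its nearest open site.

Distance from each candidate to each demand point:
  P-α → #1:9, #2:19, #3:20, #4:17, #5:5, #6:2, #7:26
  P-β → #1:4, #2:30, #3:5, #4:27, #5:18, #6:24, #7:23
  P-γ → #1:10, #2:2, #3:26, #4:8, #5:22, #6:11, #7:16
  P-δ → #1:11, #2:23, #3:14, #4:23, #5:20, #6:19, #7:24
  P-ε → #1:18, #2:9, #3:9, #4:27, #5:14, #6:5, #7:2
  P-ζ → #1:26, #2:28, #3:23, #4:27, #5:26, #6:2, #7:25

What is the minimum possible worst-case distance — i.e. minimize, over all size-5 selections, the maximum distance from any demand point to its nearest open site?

Open {P-α, P-β, P-γ, P-δ, P-ε}.
  Farthest demand point is #4 at distance 8 (to P-γ); all others are ≤ 8.
With {P-α, P-β, P-γ, P-ε, P-ζ} the worst case is 8.
With {P-α, P-γ, P-δ, P-ε, P-ζ} the worst case is 9.
No size-5 selection achieves below 8.

8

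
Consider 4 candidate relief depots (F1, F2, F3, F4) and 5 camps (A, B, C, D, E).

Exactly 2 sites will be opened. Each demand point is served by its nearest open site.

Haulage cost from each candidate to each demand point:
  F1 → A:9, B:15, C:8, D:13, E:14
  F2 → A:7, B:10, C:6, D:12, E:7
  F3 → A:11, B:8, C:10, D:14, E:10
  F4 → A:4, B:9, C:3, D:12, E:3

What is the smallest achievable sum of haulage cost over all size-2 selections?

30

Open {F3, F4}.
  A→F4 4, B→F3 8, C→F4 3, D→F4 12, E→F4 3  ⇒ total 30.
Compare {F1, F4}: total 31.
Compare {F2, F4}: total 31.
No size-2 selection does better; minimum is 30.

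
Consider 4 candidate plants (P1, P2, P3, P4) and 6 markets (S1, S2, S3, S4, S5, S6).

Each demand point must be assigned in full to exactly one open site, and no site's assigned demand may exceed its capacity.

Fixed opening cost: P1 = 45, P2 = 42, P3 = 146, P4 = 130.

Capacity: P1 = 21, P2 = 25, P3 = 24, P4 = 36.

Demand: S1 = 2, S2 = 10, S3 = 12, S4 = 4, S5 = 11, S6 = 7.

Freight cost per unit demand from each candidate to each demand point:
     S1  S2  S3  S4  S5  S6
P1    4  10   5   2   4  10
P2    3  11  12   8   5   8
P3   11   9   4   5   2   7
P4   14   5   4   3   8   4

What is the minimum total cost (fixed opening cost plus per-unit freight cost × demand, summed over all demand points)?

Open {P1, P4}; cheapest assignment that respects the capacities:
  P1 (cap 21, load 17): S1, S4, S5 — cost 2×4 + 4×2 + 11×4 = 60
  P4 (cap 36, load 29): S2, S3, S6 — cost 10×5 + 12×4 + 7×4 = 126
  Shipping 186, fixed 175 → total 361.
  Any other capacity-feasible assignment to {P1, P4} ships for at least 186.
Compare {P2, P4}: its best feasible assignment gives total 371.
Compare {P1, P2, P4}: its best feasible assignment gives total 401.
Every other set of open sites that can feasibly serve all demand totals ≥ 371 even under its best assignment. Minimum: 361.

361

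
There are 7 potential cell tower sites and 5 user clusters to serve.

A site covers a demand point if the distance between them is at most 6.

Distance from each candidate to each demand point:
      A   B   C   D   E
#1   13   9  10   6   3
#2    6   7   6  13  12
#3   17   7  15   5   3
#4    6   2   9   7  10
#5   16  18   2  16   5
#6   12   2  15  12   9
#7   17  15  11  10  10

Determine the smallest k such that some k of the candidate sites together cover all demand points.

3

Coverage sets (demand points within 6 of each site):
  #1: {D, E}
  #2: {A, C}
  #3: {D, E}
  #4: {A, B}
  #5: {C, E}
  #6: {B}
  #7: {}
No 2 sites suffice: every size-2 union leaves at least one demand point uncovered.
But {#1, #2, #4} covers everything, so the minimum is 3.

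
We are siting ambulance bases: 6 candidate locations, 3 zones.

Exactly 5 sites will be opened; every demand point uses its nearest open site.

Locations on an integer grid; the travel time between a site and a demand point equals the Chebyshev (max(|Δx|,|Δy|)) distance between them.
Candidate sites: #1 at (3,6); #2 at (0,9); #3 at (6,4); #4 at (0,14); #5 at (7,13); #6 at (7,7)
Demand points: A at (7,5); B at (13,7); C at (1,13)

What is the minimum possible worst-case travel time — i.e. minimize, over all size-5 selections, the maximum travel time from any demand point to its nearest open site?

6

Open {#1, #2, #3, #4, #5}.
  Farthest demand point is B at travel time 6 (to #5); all others are ≤ 6.
With {#1, #2, #3, #4, #6} the worst case is 6.
With {#1, #2, #3, #5, #6} the worst case is 6.
No size-5 selection achieves below 6.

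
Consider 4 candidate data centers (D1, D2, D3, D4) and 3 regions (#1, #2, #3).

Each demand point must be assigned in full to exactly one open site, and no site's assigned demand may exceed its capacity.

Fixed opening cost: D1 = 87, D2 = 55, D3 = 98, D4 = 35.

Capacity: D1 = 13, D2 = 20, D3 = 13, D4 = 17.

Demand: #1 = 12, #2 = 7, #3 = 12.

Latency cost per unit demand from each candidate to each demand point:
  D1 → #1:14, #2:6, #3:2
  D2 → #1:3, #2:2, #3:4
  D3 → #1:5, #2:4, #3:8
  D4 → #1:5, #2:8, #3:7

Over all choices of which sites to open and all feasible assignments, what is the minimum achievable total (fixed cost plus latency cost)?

212

Open {D2, D4}; cheapest assignment that respects the capacities:
  D2 (cap 20, load 19): #2, #3 — cost 7×2 + 12×4 = 62
  D4 (cap 17, load 12): #1 — cost 12×5 = 60
  Shipping 122, fixed 90 → total 212.
  Any other capacity-feasible assignment to {D2, D4} ships for at least 122.
Compare {D1, D2}: its best feasible assignment gives total 216.
Compare {D1, D2, D4}: its best feasible assignment gives total 251.
Every other set of open sites that can feasibly serve all demand totals ≥ 216 even under its best assignment. Minimum: 212.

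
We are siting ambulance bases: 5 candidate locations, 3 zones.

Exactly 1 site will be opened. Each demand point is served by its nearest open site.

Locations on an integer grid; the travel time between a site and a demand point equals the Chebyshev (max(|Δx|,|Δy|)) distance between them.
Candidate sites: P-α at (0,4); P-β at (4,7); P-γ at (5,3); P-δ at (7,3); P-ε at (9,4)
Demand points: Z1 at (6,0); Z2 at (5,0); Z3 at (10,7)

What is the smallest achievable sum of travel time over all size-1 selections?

Open {P-δ}.
  Z1→P-δ 3, Z2→P-δ 3, Z3→P-δ 4  ⇒ total 10.
Compare {P-γ}: total 11.
Compare {P-ε}: total 11.
No size-1 selection does better; minimum is 10.

10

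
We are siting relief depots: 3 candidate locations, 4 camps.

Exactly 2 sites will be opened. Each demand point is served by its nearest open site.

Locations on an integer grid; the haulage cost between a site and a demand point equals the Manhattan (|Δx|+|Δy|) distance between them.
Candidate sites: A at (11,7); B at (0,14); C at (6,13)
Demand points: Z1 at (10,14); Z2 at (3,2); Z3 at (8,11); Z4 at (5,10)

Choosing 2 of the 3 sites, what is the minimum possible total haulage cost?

Open {A, C}.
  Z1→C 5, Z2→A 13, Z3→C 4, Z4→C 4  ⇒ total 26.
Compare {B, C}: total 27.
Compare {A, B}: total 37.

26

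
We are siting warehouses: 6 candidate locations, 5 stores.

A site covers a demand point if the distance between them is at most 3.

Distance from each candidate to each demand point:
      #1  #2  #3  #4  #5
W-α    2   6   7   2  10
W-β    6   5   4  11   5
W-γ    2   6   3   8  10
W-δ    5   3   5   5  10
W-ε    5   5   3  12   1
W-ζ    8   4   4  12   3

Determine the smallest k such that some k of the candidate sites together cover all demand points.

Coverage sets (demand points within 3 of each site):
  W-α: {#1, #4}
  W-β: {}
  W-γ: {#1, #3}
  W-δ: {#2}
  W-ε: {#3, #5}
  W-ζ: {#5}
No 2 sites suffice: every size-2 union leaves at least one demand point uncovered.
But {W-α, W-δ, W-ε} covers everything, so the minimum is 3.

3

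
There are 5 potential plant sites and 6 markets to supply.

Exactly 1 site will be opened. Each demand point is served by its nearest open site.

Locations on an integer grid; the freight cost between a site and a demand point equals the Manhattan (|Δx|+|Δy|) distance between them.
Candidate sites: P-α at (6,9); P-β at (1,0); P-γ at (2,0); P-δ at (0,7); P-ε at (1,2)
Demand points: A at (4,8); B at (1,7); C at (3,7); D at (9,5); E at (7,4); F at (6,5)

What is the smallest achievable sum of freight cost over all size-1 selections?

32

Open {P-α}.
  A→P-α 3, B→P-α 7, C→P-α 5, D→P-α 7, E→P-α 6, F→P-α 4  ⇒ total 32.
Compare {P-δ}: total 38.
Compare {P-ε}: total 48.
No size-1 selection does better; minimum is 32.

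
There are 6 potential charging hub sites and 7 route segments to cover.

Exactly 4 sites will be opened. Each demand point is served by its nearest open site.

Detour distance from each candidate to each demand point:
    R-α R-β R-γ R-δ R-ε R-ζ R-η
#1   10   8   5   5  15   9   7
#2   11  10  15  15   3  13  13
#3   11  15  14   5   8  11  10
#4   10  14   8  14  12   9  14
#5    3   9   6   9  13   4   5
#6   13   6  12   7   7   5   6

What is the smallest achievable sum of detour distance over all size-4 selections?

31

Open {#1, #2, #5, #6}.
  R-α→#5 3, R-β→#6 6, R-γ→#1 5, R-δ→#1 5, R-ε→#2 3, R-ζ→#5 4, R-η→#5 5  ⇒ total 31.
Compare {#2, #3, #5, #6}: total 32.
Compare {#1, #2, #3, #5}: total 33.
No size-4 selection does better; minimum is 31.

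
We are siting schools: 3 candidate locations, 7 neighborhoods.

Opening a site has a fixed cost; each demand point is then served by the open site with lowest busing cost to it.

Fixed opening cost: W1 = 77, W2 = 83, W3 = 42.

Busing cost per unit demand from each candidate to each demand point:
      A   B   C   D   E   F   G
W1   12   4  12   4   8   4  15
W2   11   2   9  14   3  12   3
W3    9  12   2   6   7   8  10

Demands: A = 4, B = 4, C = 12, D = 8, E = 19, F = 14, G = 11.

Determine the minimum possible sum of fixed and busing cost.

Open {W2, W3}: assign each demand point to its cheapest open site.
  A→W3 4×9=36, B→W2 4×2=8, C→W3 12×2=24, D→W3 8×6=48, E→W2 19×3=57, F→W3 14×8=112, G→W2 11×3=33
  busing cost 318, fixed 125 → total 443.
Compare {W1, W2, W3}: busing cost 246 + fixed 202 = 448.
Compare {W1, W2}: busing cost 338 + fixed 160 = 498.
Compare {W1, W3}: busing cost 407 + fixed 119 = 526.
All other subsets cost ≥ 448. Minimum total cost: 443.

443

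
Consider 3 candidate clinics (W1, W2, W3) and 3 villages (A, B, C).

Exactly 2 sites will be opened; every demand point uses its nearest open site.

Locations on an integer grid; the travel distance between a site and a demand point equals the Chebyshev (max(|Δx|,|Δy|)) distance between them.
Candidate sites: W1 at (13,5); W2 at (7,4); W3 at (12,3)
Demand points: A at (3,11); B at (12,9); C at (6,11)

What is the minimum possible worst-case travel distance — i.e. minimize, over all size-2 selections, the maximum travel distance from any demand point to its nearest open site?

7

Open {W1, W2}.
  Farthest demand point is A at travel distance 7 (to W2); all others are ≤ 7.
With {W2, W3} the worst case is 7.
With {W1, W3} the worst case is 9.
No size-2 selection achieves below 7.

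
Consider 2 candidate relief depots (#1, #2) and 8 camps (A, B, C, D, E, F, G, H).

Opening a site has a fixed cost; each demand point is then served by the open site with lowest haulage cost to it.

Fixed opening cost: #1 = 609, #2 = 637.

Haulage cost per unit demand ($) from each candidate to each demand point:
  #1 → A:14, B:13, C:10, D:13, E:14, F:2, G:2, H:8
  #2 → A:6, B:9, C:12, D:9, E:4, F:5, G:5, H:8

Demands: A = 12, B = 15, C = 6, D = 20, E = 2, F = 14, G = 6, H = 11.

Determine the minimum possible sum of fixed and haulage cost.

1292

Open {#2}: assign each demand point to its cheapest open site.
  A→#2 12×6=72, B→#2 15×9=135, C→#2 6×12=72, D→#2 20×9=180, E→#2 2×4=8, F→#2 14×5=70, G→#2 6×5=30, H→#2 11×8=88
  haulage cost 655, fixed 637 → total 1292.
Compare {#1}: haulage cost 839 + fixed 609 = 1448.
Compare {#1, #2}: haulage cost 583 + fixed 1246 = 1829.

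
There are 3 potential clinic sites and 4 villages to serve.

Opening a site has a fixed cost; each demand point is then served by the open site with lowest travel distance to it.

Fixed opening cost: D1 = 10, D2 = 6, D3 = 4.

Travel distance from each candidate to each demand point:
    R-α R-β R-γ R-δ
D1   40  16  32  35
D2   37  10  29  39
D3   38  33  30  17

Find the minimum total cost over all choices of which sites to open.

Open {D2, D3}: assign each demand point to its cheapest open site.
  R-α→D2 37, R-β→D2 10, R-γ→D2 29, R-δ→D3 17
  travel distance 93, fixed 10 → total 103.
Compare {D1, D2, D3}: travel distance 93 + fixed 20 = 113.
Compare {D1, D3}: travel distance 101 + fixed 14 = 115.
Compare {D2}: travel distance 115 + fixed 6 = 121.
All other subsets cost ≥ 113. Minimum total cost: 103.

103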